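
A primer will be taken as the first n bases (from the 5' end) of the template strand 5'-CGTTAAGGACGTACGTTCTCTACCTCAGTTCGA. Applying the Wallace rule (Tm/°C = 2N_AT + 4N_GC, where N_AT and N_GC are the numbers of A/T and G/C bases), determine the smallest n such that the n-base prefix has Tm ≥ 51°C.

First 17 bases: CGTTAAGGACGTACGTT → Tm = 50°C (< 51°C)
First 18 bases: CGTTAAGGACGTACGTTC → Tm = 54°C (≥ 51°C)
Each additional base adds 2°C (A/T) or 4°C (G/C), so Tm is non-decreasing in n; n = 18 is the first length to reach 51°C.

n = 18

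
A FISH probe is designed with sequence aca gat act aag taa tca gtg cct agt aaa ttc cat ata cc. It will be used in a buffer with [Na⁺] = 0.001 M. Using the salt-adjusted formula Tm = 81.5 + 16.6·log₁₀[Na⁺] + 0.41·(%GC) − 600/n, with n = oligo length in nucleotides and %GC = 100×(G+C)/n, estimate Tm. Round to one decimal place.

31.1°C

Length n = 41. Scanning the sequence gives C=9, G=5, A=16, T=11.
G+C = 14, so %GC = 14/41 × 100 = 34.146%
Salt term: 16.6 × (-3) = -49.8
GC term: 0.41 × 34.146 = 14; length term: −600/41 = −14.634
Tm = 81.5 + (-49.8) + 14 − 14.634 = 31.066 → 31.1°C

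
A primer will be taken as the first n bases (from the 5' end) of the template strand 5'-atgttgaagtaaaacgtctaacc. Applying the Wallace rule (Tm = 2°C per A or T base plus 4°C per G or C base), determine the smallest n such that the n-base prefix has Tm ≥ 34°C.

n = 14

First 13 bases: ATGTTGAAGTAAA → Tm = 32°C (< 34°C)
First 14 bases: ATGTTGAAGTAAAA → Tm = 34°C (≥ 34°C)
Since every base adds ≥2°C, Tm only increases with n, so the threshold is first crossed at n = 14.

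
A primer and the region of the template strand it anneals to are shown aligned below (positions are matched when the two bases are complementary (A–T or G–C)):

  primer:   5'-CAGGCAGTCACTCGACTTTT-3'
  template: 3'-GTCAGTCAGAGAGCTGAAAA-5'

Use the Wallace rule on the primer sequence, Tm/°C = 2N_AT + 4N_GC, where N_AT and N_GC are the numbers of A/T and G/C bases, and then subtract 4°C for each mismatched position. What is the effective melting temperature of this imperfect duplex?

52°C

Primer base counts: A=4, T=6, G=4, C=6 → A+T=10, G+C=10
Perfect-match Tm = 2(10) + 4(10) = 20 + 40 = 60°C
Mismatches (positions where the bases are not complementary): 2 (at positions 4, 10)
Effective Tm = 60 − 2×4 = 60 − 8 = 52°C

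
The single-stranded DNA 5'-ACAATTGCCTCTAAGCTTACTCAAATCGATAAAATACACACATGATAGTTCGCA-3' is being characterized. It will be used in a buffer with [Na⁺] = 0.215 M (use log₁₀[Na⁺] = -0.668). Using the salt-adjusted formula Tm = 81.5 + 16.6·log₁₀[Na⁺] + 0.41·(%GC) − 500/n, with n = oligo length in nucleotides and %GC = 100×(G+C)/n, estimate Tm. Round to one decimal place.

75.6°C

Length n = 54. Counting bases: G=6, A=21, C=13, T=14
G+C = 19, so %GC = 19/54 × 100 = 35.185%
Salt term: 16.6 × (-0.668) = -11.089
GC term: 0.41 × 35.185 = 14.426; length term: −500/54 = −9.259
Tm = 81.5 + (-11.089) + 14.426 − 9.259 = 75.578 → 75.6°C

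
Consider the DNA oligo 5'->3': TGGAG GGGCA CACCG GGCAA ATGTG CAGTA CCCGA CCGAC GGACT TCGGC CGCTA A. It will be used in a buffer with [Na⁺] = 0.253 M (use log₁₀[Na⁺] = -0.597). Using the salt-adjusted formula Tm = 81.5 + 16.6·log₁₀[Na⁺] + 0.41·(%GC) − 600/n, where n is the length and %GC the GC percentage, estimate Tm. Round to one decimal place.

Length n = 56. Counting bases: A=13, G=19, C=17, T=7
G+C = 36, so %GC = 36/56 × 100 = 64.286%
Salt term: 16.6 × (-0.597) = -9.91
GC term: 0.41 × 64.286 = 26.357; length term: −600/56 = −10.714
Tm = 81.5 + (-9.91) + 26.357 − 10.714 = 87.233 → 87.2°C

87.2°C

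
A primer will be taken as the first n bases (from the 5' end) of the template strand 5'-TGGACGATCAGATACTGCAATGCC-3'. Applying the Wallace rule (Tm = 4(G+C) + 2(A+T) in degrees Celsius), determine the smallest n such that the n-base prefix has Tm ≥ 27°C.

n = 9

First 8 bases: TGGACGAT → Tm = 24°C (< 27°C)
First 9 bases: TGGACGATC → Tm = 28°C (≥ 27°C)
Since every base adds ≥2°C, Tm only increases with n, so the threshold is first crossed at n = 9.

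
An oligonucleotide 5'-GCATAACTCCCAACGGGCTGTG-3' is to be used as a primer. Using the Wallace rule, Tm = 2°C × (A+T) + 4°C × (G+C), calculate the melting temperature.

Base counts: A=5, C=7, G=6, T=4
So N_AT = 9 and N_GC = 13.
Tm = 2×9 + 4×13 = 70°C

70°C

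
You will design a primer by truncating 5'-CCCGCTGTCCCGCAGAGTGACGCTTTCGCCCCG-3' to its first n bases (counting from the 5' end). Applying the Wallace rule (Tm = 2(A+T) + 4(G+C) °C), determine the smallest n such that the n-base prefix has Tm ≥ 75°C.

n = 22

First 21 bases: CCCGCTGTCCCGCAGAGTGAC → Tm = 72°C (< 75°C)
First 22 bases: CCCGCTGTCCCGCAGAGTGACG → Tm = 76°C (≥ 75°C)
Each additional base adds 2°C (A/T) or 4°C (G/C), so Tm is non-decreasing in n; n = 22 is the first length to reach 75°C.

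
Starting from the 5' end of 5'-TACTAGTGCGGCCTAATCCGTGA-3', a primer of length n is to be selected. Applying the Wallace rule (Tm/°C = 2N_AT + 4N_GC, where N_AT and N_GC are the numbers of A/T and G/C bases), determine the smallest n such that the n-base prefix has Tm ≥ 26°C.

First 8 bases: TACTAGTG → Tm = 22°C (< 26°C)
First 9 bases: TACTAGTGC → Tm = 26°C (≥ 26°C)
Each additional base adds 2°C (A/T) or 4°C (G/C), so Tm is non-decreasing in n; n = 9 is the first length to reach 26°C.

n = 9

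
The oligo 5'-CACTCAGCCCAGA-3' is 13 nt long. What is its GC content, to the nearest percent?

Base counts: A=4, T=1, G=2, C=6
G+C = 2 + 6 = 8 out of 13 bases
%GC = 8/13 × 100 = 61.54% ≈ 62%

62%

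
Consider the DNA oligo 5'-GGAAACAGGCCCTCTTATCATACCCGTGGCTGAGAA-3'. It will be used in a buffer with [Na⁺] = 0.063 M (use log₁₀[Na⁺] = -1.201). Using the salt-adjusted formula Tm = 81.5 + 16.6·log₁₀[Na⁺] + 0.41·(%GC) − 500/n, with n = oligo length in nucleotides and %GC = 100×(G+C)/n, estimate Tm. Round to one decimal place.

69.3°C

Length n = 36. Counting bases: T=7, C=10, G=9, A=10
G+C = 19, so %GC = 19/36 × 100 = 52.778%
Salt term: 16.6 × (-1.201) = -19.937
GC term: 0.41 × 52.778 = 21.639; length term: −500/36 = −13.889
Tm = 81.5 + (-19.937) + 21.639 − 13.889 = 69.313 → 69.3°C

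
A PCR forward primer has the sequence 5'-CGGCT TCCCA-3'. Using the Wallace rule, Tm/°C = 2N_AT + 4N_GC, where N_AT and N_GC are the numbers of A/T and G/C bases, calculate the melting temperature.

34°C

Scanning the sequence gives G=2, A=1, C=5, T=2.
So N_AT = 3 and N_GC = 7.
Tm = 4·7 + 2·3 = 28 + 6 = 34°C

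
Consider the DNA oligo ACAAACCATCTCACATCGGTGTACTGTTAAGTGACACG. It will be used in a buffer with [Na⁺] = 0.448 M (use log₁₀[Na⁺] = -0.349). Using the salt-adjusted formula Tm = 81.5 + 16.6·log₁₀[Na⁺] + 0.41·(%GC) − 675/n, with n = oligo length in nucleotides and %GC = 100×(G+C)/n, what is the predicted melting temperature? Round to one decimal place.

Length n = 38. Scanning the sequence gives C=10, G=7, A=12, T=9.
G+C = 17, so %GC = 17/38 × 100 = 44.737%
Salt term: 16.6 × (-0.349) = -5.793
GC term: 0.41 × 44.737 = 18.342; length term: −675/38 = −17.763
Tm = 81.5 + (-5.793) + 18.342 − 17.763 = 76.286 → 76.3°C

76.3°C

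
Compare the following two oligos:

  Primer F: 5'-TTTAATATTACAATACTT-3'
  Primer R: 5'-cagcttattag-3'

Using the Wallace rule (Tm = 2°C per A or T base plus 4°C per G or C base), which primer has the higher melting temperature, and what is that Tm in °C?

Primer F, 40°C

Primer F: A+T=16, G+C=2 → Tm = 2(16)+4(2) = 40°C
Primer R: A+T=7, G+C=4 → Tm = 2(7)+4(4) = 30°C
40°C vs 30°C → primer F is higher.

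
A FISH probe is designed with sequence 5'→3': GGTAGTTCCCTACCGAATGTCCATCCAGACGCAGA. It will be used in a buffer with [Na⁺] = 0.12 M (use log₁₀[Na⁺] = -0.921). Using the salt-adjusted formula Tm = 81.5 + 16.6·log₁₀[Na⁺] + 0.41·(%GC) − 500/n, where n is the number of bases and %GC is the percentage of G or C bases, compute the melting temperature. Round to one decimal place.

Length n = 35. A=9, C=11, T=7, G=8
G+C = 19, so %GC = 19/35 × 100 = 54.286%
Salt term: 16.6 × (-0.921) = -15.289
GC term: 0.41 × 54.286 = 22.257; length term: −500/35 = −14.286
Tm = 81.5 + (-15.289) + 22.257 − 14.286 = 74.182 → 74.2°C

74.2°C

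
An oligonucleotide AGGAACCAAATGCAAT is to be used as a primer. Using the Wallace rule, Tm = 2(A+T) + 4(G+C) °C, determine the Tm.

44°C

Counting bases: A=8, T=2, G=3, C=3
So N_AT = 10 and N_GC = 6.
Tm = 4·6 + 2·10 = 24 + 20 = 44°C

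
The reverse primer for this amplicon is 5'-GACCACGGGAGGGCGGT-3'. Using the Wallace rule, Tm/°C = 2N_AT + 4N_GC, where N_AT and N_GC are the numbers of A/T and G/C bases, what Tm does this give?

60°C

Scanning the sequence gives A=3, C=4, T=1, G=9.
AT pairs contribute 4, GC pairs contribute 13.
Tm = 4·13 + 2·4 = 52 + 8 = 60°C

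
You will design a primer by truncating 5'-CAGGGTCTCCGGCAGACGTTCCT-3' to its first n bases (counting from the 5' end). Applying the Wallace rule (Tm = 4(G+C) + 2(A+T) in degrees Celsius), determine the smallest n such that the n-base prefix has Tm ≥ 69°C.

First 20 bases: CAGGGTCTCCGGCAGACGTT → Tm = 66°C (< 69°C)
First 21 bases: CAGGGTCTCCGGCAGACGTTC → Tm = 70°C (≥ 69°C)
Each additional base adds 2°C (A/T) or 4°C (G/C), so Tm is non-decreasing in n; n = 21 is the first length to reach 69°C.

n = 21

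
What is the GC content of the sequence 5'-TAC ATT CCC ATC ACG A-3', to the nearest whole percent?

Counting bases: G=1, T=4, C=6, A=5
G+C = 1 + 6 = 7 out of 16 bases
%GC = 7/16 × 100 = 43.75% ≈ 44%

44%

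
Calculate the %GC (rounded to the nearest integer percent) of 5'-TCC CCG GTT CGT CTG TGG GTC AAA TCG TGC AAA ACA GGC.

Scanning the sequence gives T=9, G=11, A=8, C=11.
G+C = 11 + 11 = 22 out of 39 bases
%GC = 22/39 × 100 = 56.41% ≈ 56%

56%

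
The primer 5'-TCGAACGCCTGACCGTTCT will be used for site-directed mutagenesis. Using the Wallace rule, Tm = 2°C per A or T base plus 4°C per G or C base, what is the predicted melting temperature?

60°C

Base counts: T=5, C=7, G=4, A=3
AT pairs contribute 8, GC pairs contribute 11.
Tm = 2×8 + 4×11 = 60°C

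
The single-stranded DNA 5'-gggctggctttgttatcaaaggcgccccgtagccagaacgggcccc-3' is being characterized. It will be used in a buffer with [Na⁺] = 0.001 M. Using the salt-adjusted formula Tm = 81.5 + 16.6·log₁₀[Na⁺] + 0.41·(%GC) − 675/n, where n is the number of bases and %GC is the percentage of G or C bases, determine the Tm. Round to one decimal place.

Length n = 46. Scanning the sequence gives C=15, T=8, G=15, A=8.
G+C = 30, so %GC = 30/46 × 100 = 65.217%
Salt term: 16.6 × (-3) = -49.8
GC term: 0.41 × 65.217 = 26.739; length term: −675/46 = −14.674
Tm = 81.5 + (-49.8) + 26.739 − 14.674 = 43.765 → 43.8°C

43.8°C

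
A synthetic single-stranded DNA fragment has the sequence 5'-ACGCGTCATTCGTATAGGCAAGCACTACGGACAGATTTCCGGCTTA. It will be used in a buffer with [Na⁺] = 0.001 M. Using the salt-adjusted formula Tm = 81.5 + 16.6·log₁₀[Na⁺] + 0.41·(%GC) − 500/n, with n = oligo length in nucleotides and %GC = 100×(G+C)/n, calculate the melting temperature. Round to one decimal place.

Length n = 46. T=11, A=12, G=11, C=12
G+C = 23, so %GC = 23/46 × 100 = 50%
Salt term: 16.6 × (-3) = -49.8
GC term: 0.41 × 50 = 20.5; length term: −500/46 = −10.87
Tm = 81.5 + (-49.8) + 20.5 − 10.87 = 41.33 → 41.3°C

41.3°C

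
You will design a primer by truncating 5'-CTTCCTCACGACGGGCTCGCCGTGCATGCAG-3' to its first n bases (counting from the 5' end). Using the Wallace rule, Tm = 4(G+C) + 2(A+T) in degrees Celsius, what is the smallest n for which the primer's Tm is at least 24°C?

n = 8

First 7 bases: CTTCCTC → Tm = 22°C (< 24°C)
First 8 bases: CTTCCTCA → Tm = 24°C (≥ 24°C)
Each additional base adds 2°C (A/T) or 4°C (G/C), so Tm is non-decreasing in n; n = 8 is the first length to reach 24°C.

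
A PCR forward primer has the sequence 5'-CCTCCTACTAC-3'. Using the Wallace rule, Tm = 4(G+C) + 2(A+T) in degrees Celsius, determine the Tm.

34°C

Base counts: T=3, G=0, C=6, A=2
A+T = 5, G+C = 6
Tm = 2×5 + 4×6 = 34°C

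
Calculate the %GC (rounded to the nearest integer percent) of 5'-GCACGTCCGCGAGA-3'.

71%

G=5, T=1, A=3, C=5
G+C = 5 + 5 = 10 out of 14 bases
%GC = 10/14 × 100 = 71.43% ≈ 71%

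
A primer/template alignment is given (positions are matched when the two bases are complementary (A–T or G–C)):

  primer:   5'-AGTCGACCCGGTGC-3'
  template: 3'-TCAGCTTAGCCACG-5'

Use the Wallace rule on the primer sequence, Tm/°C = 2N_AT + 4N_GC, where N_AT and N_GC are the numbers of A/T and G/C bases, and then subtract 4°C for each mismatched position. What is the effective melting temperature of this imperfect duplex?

40°C

Primer base counts: A=2, T=2, G=5, C=5 → A+T=4, G+C=10
Perfect-match Tm = 2(4) + 4(10) = 8 + 40 = 48°C
Mismatches (positions where the bases are not complementary): 2 (at positions 7, 8)
Effective Tm = 48 − 2×4 = 48 − 8 = 40°C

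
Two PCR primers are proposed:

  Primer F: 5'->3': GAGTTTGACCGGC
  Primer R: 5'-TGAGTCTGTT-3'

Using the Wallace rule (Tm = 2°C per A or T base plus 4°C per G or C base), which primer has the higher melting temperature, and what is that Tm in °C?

Primer F, 42°C

Primer F: A+T=5, G+C=8 → Tm = 2(5)+4(8) = 42°C
Primer R: A+T=6, G+C=4 → Tm = 2(6)+4(4) = 28°C
42°C vs 28°C → primer F is higher.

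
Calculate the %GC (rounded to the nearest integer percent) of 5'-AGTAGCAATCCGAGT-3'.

47%

Scanning the sequence gives A=5, C=3, G=4, T=3.
G+C = 4 + 3 = 7 out of 15 bases
%GC = 7/15 × 100 = 46.67% ≈ 47%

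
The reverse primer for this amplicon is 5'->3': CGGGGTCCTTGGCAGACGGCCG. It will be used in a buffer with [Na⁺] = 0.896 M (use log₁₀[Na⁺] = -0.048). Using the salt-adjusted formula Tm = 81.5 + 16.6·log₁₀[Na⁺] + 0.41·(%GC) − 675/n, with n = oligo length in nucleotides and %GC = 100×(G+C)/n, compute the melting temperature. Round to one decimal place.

81.7°C

Length n = 22. Scanning the sequence gives C=7, G=10, A=2, T=3.
G+C = 17, so %GC = 17/22 × 100 = 77.273%
Salt term: 16.6 × (-0.048) = -0.797
GC term: 0.41 × 77.273 = 31.682; length term: −675/22 = −30.682
Tm = 81.5 + (-0.797) + 31.682 − 30.682 = 81.703 → 81.7°C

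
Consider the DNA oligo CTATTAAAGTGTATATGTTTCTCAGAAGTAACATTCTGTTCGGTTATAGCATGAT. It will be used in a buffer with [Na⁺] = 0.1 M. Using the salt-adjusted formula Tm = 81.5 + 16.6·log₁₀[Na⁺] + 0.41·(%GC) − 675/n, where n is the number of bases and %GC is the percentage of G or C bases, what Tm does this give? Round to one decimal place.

Length n = 55. Base counts: T=22, G=10, A=16, C=7
G+C = 17, so %GC = 17/55 × 100 = 30.909%
Salt term: 16.6 × (-1) = -16.6
GC term: 0.41 × 30.909 = 12.673; length term: −675/55 = −12.273
Tm = 81.5 + (-16.6) + 12.673 − 12.273 = 65.3 → 65.3°C

65.3°C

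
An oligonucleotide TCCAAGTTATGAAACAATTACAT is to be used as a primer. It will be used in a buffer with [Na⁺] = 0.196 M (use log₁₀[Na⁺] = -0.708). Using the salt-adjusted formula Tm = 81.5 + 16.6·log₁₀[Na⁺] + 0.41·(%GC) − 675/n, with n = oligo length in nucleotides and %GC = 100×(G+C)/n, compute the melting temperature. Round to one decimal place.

Length n = 23. Base counts: G=2, A=10, T=7, C=4
G+C = 6, so %GC = 6/23 × 100 = 26.087%
Salt term: 16.6 × (-0.708) = -11.753
GC term: 0.41 × 26.087 = 10.696; length term: −675/23 = −29.348
Tm = 81.5 + (-11.753) + 10.696 − 29.348 = 51.095 → 51.1°C

51.1°C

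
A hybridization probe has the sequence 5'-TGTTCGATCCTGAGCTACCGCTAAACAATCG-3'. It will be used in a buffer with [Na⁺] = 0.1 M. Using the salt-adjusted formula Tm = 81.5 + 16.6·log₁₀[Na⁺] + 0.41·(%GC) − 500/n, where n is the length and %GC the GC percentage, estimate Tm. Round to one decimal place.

68.6°C

Length n = 31. Base counts: C=9, A=8, T=8, G=6
G+C = 15, so %GC = 15/31 × 100 = 48.387%
Salt term: 16.6 × (-1) = -16.6
GC term: 0.41 × 48.387 = 19.839; length term: −500/31 = −16.129
Tm = 81.5 + (-16.6) + 19.839 − 16.129 = 68.61 → 68.6°C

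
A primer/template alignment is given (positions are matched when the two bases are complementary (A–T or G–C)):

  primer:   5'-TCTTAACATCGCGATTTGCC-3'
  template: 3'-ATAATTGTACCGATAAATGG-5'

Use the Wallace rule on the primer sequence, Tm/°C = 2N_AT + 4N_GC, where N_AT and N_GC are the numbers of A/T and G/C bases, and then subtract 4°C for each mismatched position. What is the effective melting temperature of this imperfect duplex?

Primer base counts: A=4, T=7, G=3, C=6 → A+T=11, G+C=9
Perfect-match Tm = 2(11) + 4(9) = 22 + 36 = 58°C
Mismatches (positions where the bases are not complementary): 4 (at positions 2, 10, 13, 18)
Effective Tm = 58 − 4×4 = 58 − 16 = 42°C

42°C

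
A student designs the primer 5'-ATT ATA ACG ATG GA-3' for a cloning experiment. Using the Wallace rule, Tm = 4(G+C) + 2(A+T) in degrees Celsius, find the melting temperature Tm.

C=1, G=3, T=4, A=6
So N_AT = 10 and N_GC = 4.
Tm = 2×10 + 4×4 = 36°C

36°C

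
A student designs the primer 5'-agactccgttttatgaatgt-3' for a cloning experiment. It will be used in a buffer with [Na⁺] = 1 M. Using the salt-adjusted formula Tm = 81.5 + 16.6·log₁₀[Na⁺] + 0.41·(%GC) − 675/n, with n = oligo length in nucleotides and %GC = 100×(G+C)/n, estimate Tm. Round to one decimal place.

62.1°C

Length n = 20. Counting bases: G=4, C=3, T=8, A=5
G+C = 7, so %GC = 7/20 × 100 = 35%
Salt term: 16.6 × (0) = 0
GC term: 0.41 × 35 = 14.35; length term: −675/20 = −33.75
Tm = 81.5 + (0) + 14.35 − 33.75 = 62.1 → 62.1°C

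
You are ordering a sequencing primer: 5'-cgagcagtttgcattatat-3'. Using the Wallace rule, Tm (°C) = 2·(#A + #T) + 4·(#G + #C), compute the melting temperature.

Base counts: A=5, G=4, T=7, C=3
A+T = 12, G+C = 7
Tm = 4·7 + 2·12 = 28 + 24 = 52°C

52°C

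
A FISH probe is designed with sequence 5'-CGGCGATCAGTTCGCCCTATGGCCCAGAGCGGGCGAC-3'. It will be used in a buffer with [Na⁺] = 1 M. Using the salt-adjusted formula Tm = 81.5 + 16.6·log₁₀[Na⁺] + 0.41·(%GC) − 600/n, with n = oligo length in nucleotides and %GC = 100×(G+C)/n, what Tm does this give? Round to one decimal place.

Length n = 37. Counting bases: G=13, C=13, A=6, T=5
G+C = 26, so %GC = 26/37 × 100 = 70.27%
Salt term: 16.6 × (0) = 0
GC term: 0.41 × 70.27 = 28.811; length term: −600/37 = −16.216
Tm = 81.5 + (0) + 28.811 − 16.216 = 94.095 → 94.1°C

94.1°C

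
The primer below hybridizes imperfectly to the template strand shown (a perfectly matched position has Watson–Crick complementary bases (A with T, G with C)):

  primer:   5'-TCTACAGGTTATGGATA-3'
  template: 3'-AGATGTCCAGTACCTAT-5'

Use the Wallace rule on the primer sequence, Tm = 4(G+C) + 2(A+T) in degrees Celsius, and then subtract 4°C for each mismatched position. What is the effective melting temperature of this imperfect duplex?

42°C

Primer base counts: A=5, T=6, G=4, C=2 → A+T=11, G+C=6
Perfect-match Tm = 2(11) + 4(6) = 22 + 24 = 46°C
Mismatches (positions where the bases are not complementary): 1 (at position 10)
Effective Tm = 46 − 1×4 = 46 − 4 = 42°C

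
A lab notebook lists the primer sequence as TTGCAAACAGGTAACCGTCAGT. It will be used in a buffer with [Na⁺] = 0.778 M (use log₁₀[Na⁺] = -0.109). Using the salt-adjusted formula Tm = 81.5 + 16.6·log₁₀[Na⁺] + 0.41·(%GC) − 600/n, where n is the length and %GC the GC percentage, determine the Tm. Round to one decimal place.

71.1°C

Length n = 22. Base counts: A=7, T=5, G=5, C=5
G+C = 10, so %GC = 10/22 × 100 = 45.455%
Salt term: 16.6 × (-0.109) = -1.809
GC term: 0.41 × 45.455 = 18.637; length term: −600/22 = −27.273
Tm = 81.5 + (-1.809) + 18.637 − 27.273 = 71.055 → 71.1°C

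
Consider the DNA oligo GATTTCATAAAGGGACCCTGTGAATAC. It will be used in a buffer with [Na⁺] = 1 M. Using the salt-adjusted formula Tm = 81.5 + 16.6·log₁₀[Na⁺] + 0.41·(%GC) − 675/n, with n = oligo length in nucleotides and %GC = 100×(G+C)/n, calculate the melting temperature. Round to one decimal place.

73.2°C

Length n = 27. Counting bases: A=9, G=6, T=7, C=5
G+C = 11, so %GC = 11/27 × 100 = 40.741%
Salt term: 16.6 × (0) = 0
GC term: 0.41 × 40.741 = 16.704; length term: −675/27 = −25
Tm = 81.5 + (0) + 16.704 − 25 = 73.204 → 73.2°C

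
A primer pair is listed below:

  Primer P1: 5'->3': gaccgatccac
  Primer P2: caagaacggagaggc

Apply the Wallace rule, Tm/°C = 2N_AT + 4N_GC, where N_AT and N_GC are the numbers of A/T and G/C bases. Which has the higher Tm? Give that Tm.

Primer P2, 48°C

Primer P1: A+T=4, G+C=7 → Tm = 2(4)+4(7) = 36°C
Primer P2: A+T=6, G+C=9 → Tm = 2(6)+4(9) = 48°C
36°C vs 48°C → primer P2 is higher.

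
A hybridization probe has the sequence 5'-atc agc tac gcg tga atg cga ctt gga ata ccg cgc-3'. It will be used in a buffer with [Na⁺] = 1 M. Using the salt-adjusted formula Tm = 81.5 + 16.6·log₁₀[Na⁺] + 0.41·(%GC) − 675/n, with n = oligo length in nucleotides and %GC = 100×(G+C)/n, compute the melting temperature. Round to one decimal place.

Length n = 36. Counting bases: C=10, T=7, G=10, A=9
G+C = 20, so %GC = 20/36 × 100 = 55.556%
Salt term: 16.6 × (0) = 0
GC term: 0.41 × 55.556 = 22.778; length term: −675/36 = −18.75
Tm = 81.5 + (0) + 22.778 − 18.75 = 85.528 → 85.5°C

85.5°C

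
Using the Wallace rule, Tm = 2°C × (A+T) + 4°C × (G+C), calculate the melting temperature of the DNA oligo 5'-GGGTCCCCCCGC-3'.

Counting bases: C=7, A=0, G=4, T=1
AT pairs contribute 1, GC pairs contribute 11.
Tm = 2(1) + 4(11) = 2 + 44 = 46°C

46°C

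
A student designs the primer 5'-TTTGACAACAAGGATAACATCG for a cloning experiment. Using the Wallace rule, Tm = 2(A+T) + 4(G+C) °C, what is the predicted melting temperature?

Base counts: A=9, G=4, C=4, T=5
A+T = 14, G+C = 8
Tm = 2(14) + 4(8) = 28 + 32 = 60°C

60°C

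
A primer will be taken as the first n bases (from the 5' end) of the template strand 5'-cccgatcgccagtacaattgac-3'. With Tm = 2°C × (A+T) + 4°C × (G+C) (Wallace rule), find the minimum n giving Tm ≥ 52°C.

First 15 bases: CCCGATCGCCAGTAC → Tm = 50°C (< 52°C)
First 16 bases: CCCGATCGCCAGTACA → Tm = 52°C (≥ 52°C)
Each additional base adds 2°C (A/T) or 4°C (G/C), so Tm is non-decreasing in n; n = 16 is the first length to reach 52°C.

n = 16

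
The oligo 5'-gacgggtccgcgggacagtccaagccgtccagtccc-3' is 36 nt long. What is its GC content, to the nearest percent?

C=14, G=12, A=6, T=4
G+C = 12 + 14 = 26 out of 36 bases
%GC = 26/36 × 100 = 72.22% ≈ 72%

72%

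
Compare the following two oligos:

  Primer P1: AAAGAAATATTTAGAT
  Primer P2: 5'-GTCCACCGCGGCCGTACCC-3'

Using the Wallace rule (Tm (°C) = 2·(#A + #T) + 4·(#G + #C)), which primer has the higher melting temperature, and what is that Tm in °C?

Primer P1: A+T=14, G+C=2 → Tm = 2(14)+4(2) = 36°C
Primer P2: A+T=4, G+C=15 → Tm = 2(4)+4(15) = 68°C
36°C vs 68°C → primer P2 is higher.

Primer P2, 68°C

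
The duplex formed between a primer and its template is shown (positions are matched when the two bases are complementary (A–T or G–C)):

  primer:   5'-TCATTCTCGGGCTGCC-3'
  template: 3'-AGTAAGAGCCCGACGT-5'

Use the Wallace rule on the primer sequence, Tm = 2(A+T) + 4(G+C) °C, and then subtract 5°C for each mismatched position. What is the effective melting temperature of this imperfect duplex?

Primer base counts: A=1, T=5, G=4, C=6 → A+T=6, G+C=10
Perfect-match Tm = 2(6) + 4(10) = 12 + 40 = 52°C
Mismatches (positions where the bases are not complementary): 1 (at position 16)
Effective Tm = 52 − 1×5 = 52 − 5 = 47°C

47°C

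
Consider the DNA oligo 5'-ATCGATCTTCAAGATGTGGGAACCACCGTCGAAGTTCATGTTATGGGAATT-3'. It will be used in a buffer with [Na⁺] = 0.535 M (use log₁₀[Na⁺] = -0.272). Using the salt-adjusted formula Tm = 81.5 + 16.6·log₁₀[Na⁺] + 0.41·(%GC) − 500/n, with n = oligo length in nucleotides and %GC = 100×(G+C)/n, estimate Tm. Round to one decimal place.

84.9°C

Length n = 51. Base counts: T=15, A=14, C=9, G=13
G+C = 22, so %GC = 22/51 × 100 = 43.137%
Salt term: 16.6 × (-0.272) = -4.515
GC term: 0.41 × 43.137 = 17.686; length term: −500/51 = −9.804
Tm = 81.5 + (-4.515) + 17.686 − 9.804 = 84.867 → 84.9°C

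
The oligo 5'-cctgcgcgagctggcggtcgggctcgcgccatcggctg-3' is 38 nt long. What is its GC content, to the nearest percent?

79%

C=14, G=16, A=2, T=6
G+C = 16 + 14 = 30 out of 38 bases
%GC = 30/38 × 100 = 78.95% ≈ 79%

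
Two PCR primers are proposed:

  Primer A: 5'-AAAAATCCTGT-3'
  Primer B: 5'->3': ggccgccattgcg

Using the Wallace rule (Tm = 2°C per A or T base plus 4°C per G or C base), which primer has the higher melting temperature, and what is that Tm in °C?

Primer B, 46°C

Primer A: A+T=8, G+C=3 → Tm = 2(8)+4(3) = 28°C
Primer B: A+T=3, G+C=10 → Tm = 2(3)+4(10) = 46°C
28°C vs 46°C → primer B is higher.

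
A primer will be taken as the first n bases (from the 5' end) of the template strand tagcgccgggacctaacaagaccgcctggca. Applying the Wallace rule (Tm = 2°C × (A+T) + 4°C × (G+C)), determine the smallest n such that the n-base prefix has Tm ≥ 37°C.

n = 11

First 10 bases: TAGCGCCGGG → Tm = 36°C (< 37°C)
First 11 bases: TAGCGCCGGGA → Tm = 38°C (≥ 37°C)
Each additional base adds 2°C (A/T) or 4°C (G/C), so Tm is non-decreasing in n; n = 11 is the first length to reach 37°C.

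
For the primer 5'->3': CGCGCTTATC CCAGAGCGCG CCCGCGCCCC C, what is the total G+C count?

C=17, A=3, G=8, T=3
G+C = 8 + 17 = 25

25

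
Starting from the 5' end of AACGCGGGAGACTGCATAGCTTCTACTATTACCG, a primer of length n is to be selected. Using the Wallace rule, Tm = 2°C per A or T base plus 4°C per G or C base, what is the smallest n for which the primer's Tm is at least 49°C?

n = 15

First 14 bases: AACGCGGGAGACTG → Tm = 46°C (< 49°C)
First 15 bases: AACGCGGGAGACTGC → Tm = 50°C (≥ 49°C)
Since every base adds ≥2°C, Tm only increases with n, so the threshold is first crossed at n = 15.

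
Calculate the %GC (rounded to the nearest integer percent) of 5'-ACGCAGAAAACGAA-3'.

Base counts: T=0, C=3, G=3, A=8
G+C = 3 + 3 = 6 out of 14 bases
%GC = 6/14 × 100 = 42.86% ≈ 43%

43%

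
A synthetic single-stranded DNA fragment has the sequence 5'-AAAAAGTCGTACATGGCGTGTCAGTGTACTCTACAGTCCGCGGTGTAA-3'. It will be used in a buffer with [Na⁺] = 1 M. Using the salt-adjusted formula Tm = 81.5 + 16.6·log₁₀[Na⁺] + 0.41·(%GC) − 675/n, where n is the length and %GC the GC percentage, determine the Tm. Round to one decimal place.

87.1°C

Length n = 48. Base counts: G=13, A=13, C=10, T=12
G+C = 23, so %GC = 23/48 × 100 = 47.917%
Salt term: 16.6 × (0) = 0
GC term: 0.41 × 47.917 = 19.646; length term: −675/48 = −14.062
Tm = 81.5 + (0) + 19.646 − 14.062 = 87.084 → 87.1°C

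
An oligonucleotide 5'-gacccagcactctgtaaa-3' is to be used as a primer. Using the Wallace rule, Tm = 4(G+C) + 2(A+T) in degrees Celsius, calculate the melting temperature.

54°C

Base counts: A=6, C=6, G=3, T=3
So N_AT = 9 and N_GC = 9.
Tm = 2×9 + 4×9 = 54°C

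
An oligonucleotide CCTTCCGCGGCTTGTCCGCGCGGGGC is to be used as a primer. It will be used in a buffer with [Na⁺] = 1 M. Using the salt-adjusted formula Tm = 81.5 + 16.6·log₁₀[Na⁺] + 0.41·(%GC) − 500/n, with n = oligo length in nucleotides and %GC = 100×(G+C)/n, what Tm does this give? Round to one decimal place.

Length n = 26. G=10, A=0, T=5, C=11
G+C = 21, so %GC = 21/26 × 100 = 80.769%
Salt term: 16.6 × (0) = 0
GC term: 0.41 × 80.769 = 33.115; length term: −500/26 = −19.231
Tm = 81.5 + (0) + 33.115 − 19.231 = 95.384 → 95.4°C

95.4°C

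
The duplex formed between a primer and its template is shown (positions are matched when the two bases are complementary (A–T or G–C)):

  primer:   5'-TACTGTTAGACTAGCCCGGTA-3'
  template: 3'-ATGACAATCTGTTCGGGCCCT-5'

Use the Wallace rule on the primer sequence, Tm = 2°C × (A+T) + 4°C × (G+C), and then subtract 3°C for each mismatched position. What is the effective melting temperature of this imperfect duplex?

56°C

Primer base counts: A=5, T=6, G=5, C=5 → A+T=11, G+C=10
Perfect-match Tm = 2(11) + 4(10) = 22 + 40 = 62°C
Mismatches (positions where the bases are not complementary): 2 (at positions 12, 20)
Effective Tm = 62 − 2×3 = 62 − 6 = 56°C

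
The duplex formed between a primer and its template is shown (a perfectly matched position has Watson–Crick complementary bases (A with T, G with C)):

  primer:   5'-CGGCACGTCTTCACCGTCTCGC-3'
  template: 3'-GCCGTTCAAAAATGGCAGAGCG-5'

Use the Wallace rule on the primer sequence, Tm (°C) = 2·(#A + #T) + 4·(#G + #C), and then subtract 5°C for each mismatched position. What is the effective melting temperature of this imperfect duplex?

Primer base counts: A=2, T=5, G=5, C=10 → A+T=7, G+C=15
Perfect-match Tm = 2(7) + 4(15) = 14 + 60 = 74°C
Mismatches (positions where the bases are not complementary): 3 (at positions 6, 9, 12)
Effective Tm = 74 − 3×5 = 74 − 15 = 59°C

59°C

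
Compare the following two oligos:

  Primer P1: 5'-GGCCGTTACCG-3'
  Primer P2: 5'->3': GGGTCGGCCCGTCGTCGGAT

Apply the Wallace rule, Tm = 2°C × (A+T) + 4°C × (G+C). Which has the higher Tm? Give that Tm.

Primer P2, 70°C

Primer P1: A+T=3, G+C=8 → Tm = 2(3)+4(8) = 38°C
Primer P2: A+T=5, G+C=15 → Tm = 2(5)+4(15) = 70°C
38°C vs 70°C → primer P2 is higher.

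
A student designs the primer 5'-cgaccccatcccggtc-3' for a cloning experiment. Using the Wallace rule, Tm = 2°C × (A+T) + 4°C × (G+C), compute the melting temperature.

56°C

Counting bases: A=2, T=2, G=3, C=9
A+T = 4, G+C = 12
Tm = 2×4 + 4×12 = 56°C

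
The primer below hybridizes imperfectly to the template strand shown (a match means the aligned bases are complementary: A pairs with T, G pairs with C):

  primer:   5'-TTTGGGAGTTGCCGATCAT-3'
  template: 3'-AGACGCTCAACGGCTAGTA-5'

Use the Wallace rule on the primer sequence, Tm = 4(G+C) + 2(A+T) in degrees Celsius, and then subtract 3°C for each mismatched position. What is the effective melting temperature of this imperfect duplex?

Primer base counts: A=3, T=7, G=6, C=3 → A+T=10, G+C=9
Perfect-match Tm = 2(10) + 4(9) = 20 + 36 = 56°C
Mismatches (positions where the bases are not complementary): 2 (at positions 2, 5)
Effective Tm = 56 − 2×3 = 56 − 6 = 50°C

50°C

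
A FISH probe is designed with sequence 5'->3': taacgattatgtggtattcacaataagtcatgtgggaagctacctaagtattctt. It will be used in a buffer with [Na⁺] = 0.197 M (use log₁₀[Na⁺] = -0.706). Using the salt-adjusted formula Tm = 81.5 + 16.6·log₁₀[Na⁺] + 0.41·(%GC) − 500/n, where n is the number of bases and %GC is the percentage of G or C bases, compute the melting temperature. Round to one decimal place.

74.9°C

Length n = 55. Base counts: T=19, A=17, C=8, G=11
G+C = 19, so %GC = 19/55 × 100 = 34.545%
Salt term: 16.6 × (-0.706) = -11.72
GC term: 0.41 × 34.545 = 14.163; length term: −500/55 = −9.091
Tm = 81.5 + (-11.72) + 14.163 − 9.091 = 74.852 → 74.9°C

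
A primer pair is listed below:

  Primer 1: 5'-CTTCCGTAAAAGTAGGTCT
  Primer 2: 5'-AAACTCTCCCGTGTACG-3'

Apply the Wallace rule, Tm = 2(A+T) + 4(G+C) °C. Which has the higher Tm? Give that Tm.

Primer 1, 54°C

Primer 1: A+T=11, G+C=8 → Tm = 2(11)+4(8) = 54°C
Primer 2: A+T=8, G+C=9 → Tm = 2(8)+4(9) = 52°C
54°C vs 52°C → primer 1 is higher.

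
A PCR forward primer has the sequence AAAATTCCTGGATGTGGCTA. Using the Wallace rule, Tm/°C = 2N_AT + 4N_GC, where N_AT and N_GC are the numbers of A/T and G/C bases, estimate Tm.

56°C

Scanning the sequence gives T=6, A=6, C=3, G=5.
A+T = 12, G+C = 8
Tm = 2(12) + 4(8) = 24 + 32 = 56°C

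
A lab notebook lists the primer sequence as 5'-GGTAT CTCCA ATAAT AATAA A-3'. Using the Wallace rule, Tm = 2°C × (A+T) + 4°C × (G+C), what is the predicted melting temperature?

Scanning the sequence gives G=2, A=10, C=3, T=6.
So N_AT = 16 and N_GC = 5.
Tm = 2×16 + 4×5 = 52°C

52°C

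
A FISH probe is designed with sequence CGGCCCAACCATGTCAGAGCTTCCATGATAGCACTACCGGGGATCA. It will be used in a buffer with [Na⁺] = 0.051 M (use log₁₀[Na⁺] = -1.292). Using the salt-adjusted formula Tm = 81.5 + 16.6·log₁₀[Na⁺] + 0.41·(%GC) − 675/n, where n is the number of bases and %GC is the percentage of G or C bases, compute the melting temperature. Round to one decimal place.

Length n = 46. A=12, G=11, T=8, C=15
G+C = 26, so %GC = 26/46 × 100 = 56.522%
Salt term: 16.6 × (-1.292) = -21.447
GC term: 0.41 × 56.522 = 23.174; length term: −675/46 = −14.674
Tm = 81.5 + (-21.447) + 23.174 − 14.674 = 68.553 → 68.6°C

68.6°C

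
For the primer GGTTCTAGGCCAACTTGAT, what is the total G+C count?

9

Counting bases: G=5, A=4, T=6, C=4
G+C = 5 + 4 = 9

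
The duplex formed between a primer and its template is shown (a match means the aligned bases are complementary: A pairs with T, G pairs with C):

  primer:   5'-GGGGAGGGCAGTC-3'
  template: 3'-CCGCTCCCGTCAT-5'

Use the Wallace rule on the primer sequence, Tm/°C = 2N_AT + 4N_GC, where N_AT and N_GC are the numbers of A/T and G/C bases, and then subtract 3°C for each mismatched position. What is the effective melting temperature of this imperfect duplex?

Primer base counts: A=2, T=1, G=8, C=2 → A+T=3, G+C=10
Perfect-match Tm = 2(3) + 4(10) = 6 + 40 = 46°C
Mismatches (positions where the bases are not complementary): 2 (at positions 3, 13)
Effective Tm = 46 − 2×3 = 46 − 6 = 40°C

40°C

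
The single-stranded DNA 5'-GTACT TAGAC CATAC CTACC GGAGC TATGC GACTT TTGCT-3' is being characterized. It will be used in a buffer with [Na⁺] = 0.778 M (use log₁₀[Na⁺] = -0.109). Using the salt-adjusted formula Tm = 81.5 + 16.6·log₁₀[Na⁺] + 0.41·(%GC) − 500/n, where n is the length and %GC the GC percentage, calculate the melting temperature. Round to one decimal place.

Length n = 40. Scanning the sequence gives G=8, A=9, T=12, C=11.
G+C = 19, so %GC = 19/40 × 100 = 47.5%
Salt term: 16.6 × (-0.109) = -1.809
GC term: 0.41 × 47.5 = 19.475; length term: −500/40 = −12.5
Tm = 81.5 + (-1.809) + 19.475 − 12.5 = 86.666 → 86.7°C

86.7°C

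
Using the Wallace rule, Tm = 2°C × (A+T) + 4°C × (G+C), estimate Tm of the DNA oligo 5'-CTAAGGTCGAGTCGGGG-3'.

Scanning the sequence gives T=3, C=3, A=3, G=8.
A+T = 6, G+C = 11
Tm = 2×6 + 4×11 = 56°C

56°C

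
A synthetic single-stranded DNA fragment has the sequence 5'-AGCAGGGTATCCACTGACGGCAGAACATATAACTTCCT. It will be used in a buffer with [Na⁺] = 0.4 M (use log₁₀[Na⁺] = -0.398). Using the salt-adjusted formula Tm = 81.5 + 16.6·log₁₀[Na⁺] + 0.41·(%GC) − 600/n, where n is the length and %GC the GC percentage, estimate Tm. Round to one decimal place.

78.5°C

Length n = 38. Counting bases: A=12, T=8, G=8, C=10
G+C = 18, so %GC = 18/38 × 100 = 47.368%
Salt term: 16.6 × (-0.398) = -6.607
GC term: 0.41 × 47.368 = 19.421; length term: −600/38 = −15.789
Tm = 81.5 + (-6.607) + 19.421 − 15.789 = 78.525 → 78.5°C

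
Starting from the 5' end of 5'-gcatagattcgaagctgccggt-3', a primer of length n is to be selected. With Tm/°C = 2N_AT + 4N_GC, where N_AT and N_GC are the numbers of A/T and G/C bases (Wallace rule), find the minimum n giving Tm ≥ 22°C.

n = 8

First 7 bases: GCATAGA → Tm = 20°C (< 22°C)
First 8 bases: GCATAGAT → Tm = 22°C (≥ 22°C)
Each additional base adds 2°C (A/T) or 4°C (G/C), so Tm is non-decreasing in n; n = 8 is the first length to reach 22°C.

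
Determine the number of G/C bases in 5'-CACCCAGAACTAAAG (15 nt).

Base counts: C=5, A=7, G=2, T=1
G+C = 2 + 5 = 7

7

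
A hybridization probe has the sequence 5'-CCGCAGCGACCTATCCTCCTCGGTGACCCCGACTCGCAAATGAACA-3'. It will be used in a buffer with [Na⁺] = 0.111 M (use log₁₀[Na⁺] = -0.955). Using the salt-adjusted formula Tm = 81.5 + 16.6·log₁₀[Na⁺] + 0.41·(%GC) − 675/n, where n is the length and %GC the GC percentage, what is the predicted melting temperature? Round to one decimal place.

75.9°C

Length n = 46. Base counts: T=7, G=9, C=19, A=11
G+C = 28, so %GC = 28/46 × 100 = 60.87%
Salt term: 16.6 × (-0.955) = -15.853
GC term: 0.41 × 60.87 = 24.957; length term: −675/46 = −14.674
Tm = 81.5 + (-15.853) + 24.957 − 14.674 = 75.93 → 75.9°C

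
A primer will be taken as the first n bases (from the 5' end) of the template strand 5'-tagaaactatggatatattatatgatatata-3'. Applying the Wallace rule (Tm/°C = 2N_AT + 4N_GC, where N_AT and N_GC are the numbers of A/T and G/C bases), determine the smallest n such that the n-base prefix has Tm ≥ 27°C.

n = 11

First 10 bases: TAGAAACTAT → Tm = 24°C (< 27°C)
First 11 bases: TAGAAACTATG → Tm = 28°C (≥ 27°C)
Since every base adds ≥2°C, Tm only increases with n, so the threshold is first crossed at n = 11.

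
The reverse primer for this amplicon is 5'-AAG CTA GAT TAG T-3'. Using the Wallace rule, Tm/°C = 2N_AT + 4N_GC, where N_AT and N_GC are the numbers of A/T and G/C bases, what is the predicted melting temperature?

Counting bases: G=3, A=5, C=1, T=4
So N_AT = 9 and N_GC = 4.
Tm = 2(9) + 4(4) = 18 + 16 = 34°C

34°C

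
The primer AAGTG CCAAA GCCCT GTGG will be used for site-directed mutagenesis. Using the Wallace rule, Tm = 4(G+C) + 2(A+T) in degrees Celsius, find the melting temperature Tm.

Counting bases: A=5, G=6, C=5, T=3
AT pairs contribute 8, GC pairs contribute 11.
Tm = 2×8 + 4×11 = 60°C

60°C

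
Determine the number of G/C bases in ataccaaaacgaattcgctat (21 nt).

7

Scanning the sequence gives T=5, C=5, A=9, G=2.
Total G or C: 2 + 5 = 7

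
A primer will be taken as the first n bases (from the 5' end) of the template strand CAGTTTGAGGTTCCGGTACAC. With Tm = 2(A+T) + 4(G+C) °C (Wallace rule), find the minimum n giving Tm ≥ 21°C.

n = 8

First 7 bases: CAGTTTG → Tm = 20°C (< 21°C)
First 8 bases: CAGTTTGA → Tm = 22°C (≥ 21°C)
Since every base adds ≥2°C, Tm only increases with n, so the threshold is first crossed at n = 8.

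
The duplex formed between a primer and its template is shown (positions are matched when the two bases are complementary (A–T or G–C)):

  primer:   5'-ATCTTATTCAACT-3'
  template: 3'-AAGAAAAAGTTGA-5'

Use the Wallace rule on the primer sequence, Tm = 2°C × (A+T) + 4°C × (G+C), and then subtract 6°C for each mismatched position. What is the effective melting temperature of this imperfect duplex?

20°C

Primer base counts: A=4, T=6, G=0, C=3 → A+T=10, G+C=3
Perfect-match Tm = 2(10) + 4(3) = 20 + 12 = 32°C
Mismatches (positions where the bases are not complementary): 2 (at positions 1, 6)
Effective Tm = 32 − 2×6 = 32 − 12 = 20°C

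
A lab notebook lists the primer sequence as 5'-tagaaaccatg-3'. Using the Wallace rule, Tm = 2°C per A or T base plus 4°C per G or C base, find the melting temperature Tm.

Scanning the sequence gives T=2, G=2, A=5, C=2.
So N_AT = 7 and N_GC = 4.
Tm = 2×7 + 4×4 = 30°C

30°C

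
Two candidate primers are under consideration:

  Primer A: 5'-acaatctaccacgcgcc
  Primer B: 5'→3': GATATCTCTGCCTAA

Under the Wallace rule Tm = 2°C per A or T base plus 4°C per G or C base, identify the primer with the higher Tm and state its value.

Primer A: A+T=7, G+C=10 → Tm = 2(7)+4(10) = 54°C
Primer B: A+T=9, G+C=6 → Tm = 2(9)+4(6) = 42°C
54°C vs 42°C → primer A is higher.

Primer A, 54°C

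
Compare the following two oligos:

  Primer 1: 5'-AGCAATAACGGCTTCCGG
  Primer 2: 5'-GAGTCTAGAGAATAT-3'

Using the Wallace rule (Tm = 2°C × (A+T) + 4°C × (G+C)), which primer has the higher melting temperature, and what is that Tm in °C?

Primer 1: A+T=8, G+C=10 → Tm = 2(8)+4(10) = 56°C
Primer 2: A+T=10, G+C=5 → Tm = 2(10)+4(5) = 40°C
56°C vs 40°C → primer 1 is higher.

Primer 1, 56°C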